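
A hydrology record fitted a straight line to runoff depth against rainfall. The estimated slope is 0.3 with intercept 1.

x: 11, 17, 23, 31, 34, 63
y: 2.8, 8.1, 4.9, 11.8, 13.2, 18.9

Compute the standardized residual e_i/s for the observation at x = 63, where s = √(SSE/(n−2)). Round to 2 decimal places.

-0.42

x=11: ŷ = 1 + 0.3·11 = 4.3; e = 2.8 − 4.3 = -1.5
x=17: ŷ = 1 + 0.3·17 = 6.1; e = 8.1 − 6.1 = 2
x=23: ŷ = 1 + 0.3·23 = 7.9; e = 4.9 − 7.9 = -3
x=31: ŷ = 1 + 0.3·31 = 10.3; e = 11.8 − 10.3 = 1.5
x=34: ŷ = 1 + 0.3·34 = 11.2; e = 13.2 − 11.2 = 2
x=63: ŷ = 1 + 0.3·63 = 19.9; e = 18.9 − 19.9 = -1
SSE = 2.25 + 4 + 9 + 2.25 + 4 + 1 = 22.5
s = √(22.5/4) = 2.37171
e/s = -1 / 2.37171 = -0.42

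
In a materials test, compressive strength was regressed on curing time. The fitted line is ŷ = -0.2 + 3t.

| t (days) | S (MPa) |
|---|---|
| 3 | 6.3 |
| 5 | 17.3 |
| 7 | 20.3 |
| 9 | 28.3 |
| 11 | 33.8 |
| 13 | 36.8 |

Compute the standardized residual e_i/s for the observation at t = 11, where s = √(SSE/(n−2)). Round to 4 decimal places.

t=3: ŷ = -0.2 + 3·3 = 8.8; e = 6.3 − 8.8 = -2.5
t=5: ŷ = -0.2 + 3·5 = 14.8; e = 17.3 − 14.8 = 2.5
t=7: ŷ = -0.2 + 3·7 = 20.8; e = 20.3 − 20.8 = -0.5
t=9: ŷ = -0.2 + 3·9 = 26.8; e = 28.3 − 26.8 = 1.5
t=11: ŷ = -0.2 + 3·11 = 32.8; e = 33.8 − 32.8 = 1
t=13: ŷ = -0.2 + 3·13 = 38.8; e = 36.8 − 38.8 = -2
SSE = 6.25 + 6.25 + 0.25 + 2.25 + 1 + 4 = 20
s = √(20/4) = 2.23607
e/s = 1 / 2.23607 = 0.4472

0.4472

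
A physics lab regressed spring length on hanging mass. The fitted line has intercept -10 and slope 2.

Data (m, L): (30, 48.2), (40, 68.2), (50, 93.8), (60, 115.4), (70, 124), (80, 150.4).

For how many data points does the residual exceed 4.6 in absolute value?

2

m=30: ŷ = -10 + 2·30 = 50; e = 48.2 − 50 = -1.8
m=40: ŷ = -10 + 2·40 = 70; e = 68.2 − 70 = -1.8
m=50: ŷ = -10 + 2·50 = 90; e = 93.8 − 90 = 3.8
m=60: ŷ = -10 + 2·60 = 110; e = 115.4 − 110 = 5.4
m=70: ŷ = -10 + 2·70 = 130; e = 124 − 130 = -6
m=80: ŷ = -10 + 2·80 = 150; e = 150.4 − 150 = 0.4
|e| > 4.6: m=60 (|e|=5.4), m=70 (|e|=6) → 2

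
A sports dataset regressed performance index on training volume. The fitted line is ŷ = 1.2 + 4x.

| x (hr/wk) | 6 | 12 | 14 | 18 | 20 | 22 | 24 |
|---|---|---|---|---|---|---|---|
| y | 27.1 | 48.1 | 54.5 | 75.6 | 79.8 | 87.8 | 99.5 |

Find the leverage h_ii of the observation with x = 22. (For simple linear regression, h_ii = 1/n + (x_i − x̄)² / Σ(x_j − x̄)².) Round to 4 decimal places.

h = 0.2668

x̄ = (6 + 12 + 14 + 18 + 20 + 22 + 24)/7 = 16.5714
Σ(x − x̄)² = 111.755 + 20.898 + 6.61224 + 2.04082 + 11.7551 + 29.4694 + 55.1837 = 237.714
h = 1/7 + (5.42857)²/237.714 = 0.142857 + 0.12397 = 0.2668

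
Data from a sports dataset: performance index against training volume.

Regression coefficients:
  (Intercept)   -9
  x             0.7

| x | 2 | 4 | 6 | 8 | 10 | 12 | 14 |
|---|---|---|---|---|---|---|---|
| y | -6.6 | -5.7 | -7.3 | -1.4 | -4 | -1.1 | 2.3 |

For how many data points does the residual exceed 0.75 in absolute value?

x=2: ŷ = -9 + 0.7·2 = -7.6; r = -6.6 − (-7.6) = 1
x=4: ŷ = -9 + 0.7·4 = -6.2; r = -5.7 − (-6.2) = 0.5
x=6: ŷ = -9 + 0.7·6 = -4.8; r = -7.3 − (-4.8) = -2.5
x=8: ŷ = -9 + 0.7·8 = -3.4; r = -1.4 − (-3.4) = 2
x=10: ŷ = -9 + 0.7·10 = -2; r = -4 − (-2) = -2
x=12: ŷ = -9 + 0.7·12 = -0.6; r = -1.1 − (-0.6) = -0.5
x=14: ŷ = -9 + 0.7·14 = 0.8; r = 2.3 − 0.8 = 1.5
|r| > 0.75: x=2 (|r|=1), x=6 (|r|=2.5), x=8 (|r|=2), x=10 (|r|=2), x=14 (|r|=1.5) → 5

5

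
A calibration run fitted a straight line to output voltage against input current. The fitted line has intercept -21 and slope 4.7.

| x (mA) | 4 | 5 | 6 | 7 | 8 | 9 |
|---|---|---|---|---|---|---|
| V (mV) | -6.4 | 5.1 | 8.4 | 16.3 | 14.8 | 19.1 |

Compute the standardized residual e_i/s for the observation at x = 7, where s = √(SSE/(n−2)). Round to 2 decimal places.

1.21

x=4: V̂ = -21 + 4.7·4 = -2.2; e = -6.4 − (-2.2) = -4.2
x=5: V̂ = -21 + 4.7·5 = 2.5; e = 5.1 − 2.5 = 2.6
x=6: V̂ = -21 + 4.7·6 = 7.2; e = 8.4 − 7.2 = 1.2
x=7: V̂ = -21 + 4.7·7 = 11.9; e = 16.3 − 11.9 = 4.4
x=8: V̂ = -21 + 4.7·8 = 16.6; e = 14.8 − 16.6 = -1.8
x=9: V̂ = -21 + 4.7·9 = 21.3; e = 19.1 − 21.3 = -2.2
SSE = 17.64 + 6.76 + 1.44 + 19.36 + 3.24 + 4.84 = 53.28
s = √(53.28/4) = 3.64966
e/s = 4.4 / 3.64966 = 1.21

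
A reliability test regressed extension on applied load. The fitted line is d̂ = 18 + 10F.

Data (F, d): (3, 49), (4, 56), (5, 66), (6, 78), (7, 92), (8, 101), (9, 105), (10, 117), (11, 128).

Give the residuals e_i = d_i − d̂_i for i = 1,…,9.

1, -2, -2, 0, 4, 3, -3, -1, 0

F=3: d̂ = 18 + 10·3 = 48; e = 49 − 48 = 1
F=4: d̂ = 18 + 10·4 = 58; e = 56 − 58 = -2
F=5: d̂ = 18 + 10·5 = 68; e = 66 − 68 = -2
F=6: d̂ = 18 + 10·6 = 78; e = 78 − 78 = 0
F=7: d̂ = 18 + 10·7 = 88; e = 92 − 88 = 4
F=8: d̂ = 18 + 10·8 = 98; e = 101 − 98 = 3
F=9: d̂ = 18 + 10·9 = 108; e = 105 − 108 = -3
F=10: d̂ = 18 + 10·10 = 118; e = 117 − 118 = -1
F=11: d̂ = 18 + 10·11 = 128; e = 128 − 128 = 0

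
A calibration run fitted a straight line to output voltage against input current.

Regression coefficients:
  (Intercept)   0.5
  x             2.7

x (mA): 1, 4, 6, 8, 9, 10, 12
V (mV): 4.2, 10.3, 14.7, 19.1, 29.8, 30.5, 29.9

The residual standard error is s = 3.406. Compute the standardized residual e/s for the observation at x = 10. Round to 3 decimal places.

0.881

V̂ = 0.5 + 2.7·10 = 27.5
e = 30.5 − 27.5 = 3
e/s = 3 / 3.406 = 0.881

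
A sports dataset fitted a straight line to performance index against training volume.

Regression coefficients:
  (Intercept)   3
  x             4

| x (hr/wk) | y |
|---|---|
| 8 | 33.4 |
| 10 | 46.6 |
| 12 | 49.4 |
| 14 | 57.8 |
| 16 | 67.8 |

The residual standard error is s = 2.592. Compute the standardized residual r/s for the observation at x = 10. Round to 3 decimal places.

1.389

ŷ = 3 + 4·10 = 43
r = 46.6 − 43 = 3.6
r/s = 3.6 / 2.592 = 1.389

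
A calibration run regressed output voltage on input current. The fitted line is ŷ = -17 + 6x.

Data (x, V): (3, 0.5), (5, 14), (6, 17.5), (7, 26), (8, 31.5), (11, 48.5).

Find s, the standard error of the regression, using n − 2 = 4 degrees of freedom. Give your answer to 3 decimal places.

x=3: ŷ = -17 + 6·3 = 1; r = 0.5 − 1 = -0.5
x=5: ŷ = -17 + 6·5 = 13; r = 14 − 13 = 1
x=6: ŷ = -17 + 6·6 = 19; r = 17.5 − 19 = -1.5
x=7: ŷ = -17 + 6·7 = 25; r = 26 − 25 = 1
x=8: ŷ = -17 + 6·8 = 31; r = 31.5 − 31 = 0.5
x=11: ŷ = -17 + 6·11 = 49; r = 48.5 − 49 = -0.5
SSE = 0.25 + 1 + 2.25 + 1 + 0.25 + 0.25 = 5
s = √(5/4) = √1.25 ≈ 1.118

s = 1.118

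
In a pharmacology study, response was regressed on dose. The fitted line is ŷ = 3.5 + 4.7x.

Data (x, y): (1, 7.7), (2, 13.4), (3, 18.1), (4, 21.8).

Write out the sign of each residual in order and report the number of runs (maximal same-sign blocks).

x=1: ŷ = 3.5 + 4.7·1 = 8.2; e = 7.7 − 8.2 = -0.5
x=2: ŷ = 3.5 + 4.7·2 = 12.9; e = 13.4 − 12.9 = 0.5
x=3: ŷ = 3.5 + 4.7·3 = 17.6; e = 18.1 − 17.6 = 0.5
x=4: ŷ = 3.5 + 4.7·4 = 22.3; e = 21.8 − 22.3 = -0.5
Signs: − + + −
Runs: −×1, +×2, −×1 → 3

3 runs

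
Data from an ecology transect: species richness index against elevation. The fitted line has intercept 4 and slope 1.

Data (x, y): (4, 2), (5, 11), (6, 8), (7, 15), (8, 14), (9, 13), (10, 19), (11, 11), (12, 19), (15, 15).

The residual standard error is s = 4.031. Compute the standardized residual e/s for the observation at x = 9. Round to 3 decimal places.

ŷ = 4 + 9 = 13
e = 13 − 13 = 0
e/s = 0 / 4.031 = 0.000

0.000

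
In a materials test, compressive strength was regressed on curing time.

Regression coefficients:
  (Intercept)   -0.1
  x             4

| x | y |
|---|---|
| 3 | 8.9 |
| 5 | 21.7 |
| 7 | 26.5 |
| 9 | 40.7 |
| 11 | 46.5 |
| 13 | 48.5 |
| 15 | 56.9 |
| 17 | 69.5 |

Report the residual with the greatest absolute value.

x=3: ŷ = -0.1 + 4·3 = 11.9; e = 8.9 − 11.9 = -3
x=5: ŷ = -0.1 + 4·5 = 19.9; e = 21.7 − 19.9 = 1.8
x=7: ŷ = -0.1 + 4·7 = 27.9; e = 26.5 − 27.9 = -1.4
x=9: ŷ = -0.1 + 4·9 = 35.9; e = 40.7 − 35.9 = 4.8
x=11: ŷ = -0.1 + 4·11 = 43.9; e = 46.5 − 43.9 = 2.6
x=13: ŷ = -0.1 + 4·13 = 51.9; e = 48.5 − 51.9 = -3.4
x=15: ŷ = -0.1 + 4·15 = 59.9; e = 56.9 − 59.9 = -3
x=17: ŷ = -0.1 + 4·17 = 67.9; e = 69.5 − 67.9 = 1.6
Largest |e| is 4.8 at x = 9, residual 4.8.

e = 4.8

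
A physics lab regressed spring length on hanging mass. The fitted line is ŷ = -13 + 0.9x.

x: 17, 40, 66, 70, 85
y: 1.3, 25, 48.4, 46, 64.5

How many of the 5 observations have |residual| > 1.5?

3

x=17: ŷ = -13 + 0.9·17 = 2.3; r = 1.3 − 2.3 = -1
x=40: ŷ = -13 + 0.9·40 = 23; r = 25 − 23 = 2
x=66: ŷ = -13 + 0.9·66 = 46.4; r = 48.4 − 46.4 = 2
x=70: ŷ = -13 + 0.9·70 = 50; r = 46 − 50 = -4
x=85: ŷ = -13 + 0.9·85 = 63.5; r = 64.5 − 63.5 = 1
|r| > 1.5: x=40 (|r|=2), x=66 (|r|=2), x=70 (|r|=4) → 3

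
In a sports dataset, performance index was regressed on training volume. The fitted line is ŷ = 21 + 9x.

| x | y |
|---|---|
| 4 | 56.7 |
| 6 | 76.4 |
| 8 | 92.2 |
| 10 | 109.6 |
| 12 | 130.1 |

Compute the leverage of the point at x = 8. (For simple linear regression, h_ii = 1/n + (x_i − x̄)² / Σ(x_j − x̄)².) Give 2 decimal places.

x̄ = (4 + 6 + 8 + 10 + 12)/5 = 8
Σ(x − x̄)² = 16 + 4 + 0 + 4 + 16 = 40
h = 1/5 + (0)²/40 = 0.2 + 0 = 0.20

h = 0.20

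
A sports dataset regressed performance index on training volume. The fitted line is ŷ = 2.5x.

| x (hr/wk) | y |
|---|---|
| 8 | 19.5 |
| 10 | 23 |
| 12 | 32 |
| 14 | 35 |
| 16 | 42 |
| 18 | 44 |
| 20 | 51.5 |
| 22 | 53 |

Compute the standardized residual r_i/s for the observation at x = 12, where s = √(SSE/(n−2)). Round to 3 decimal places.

x=8: ŷ = 2.5·8 = 20; r = 19.5 − 20 = -0.5
x=10: ŷ = 2.5·10 = 25; r = 23 − 25 = -2
x=12: ŷ = 2.5·12 = 30; r = 32 − 30 = 2
x=14: ŷ = 2.5·14 = 35; r = 35 − 35 = 0
x=16: ŷ = 2.5·16 = 40; r = 42 − 40 = 2
x=18: ŷ = 2.5·18 = 45; r = 44 − 45 = -1
x=20: ŷ = 2.5·20 = 50; r = 51.5 − 50 = 1.5
x=22: ŷ = 2.5·22 = 55; r = 53 − 55 = -2
SSE = 0.25 + 4 + 4 + 0 + 4 + 1 + 2.25 + 4 = 19.5
s = √(19.5/6) = 1.80278
r/s = 2 / 1.80278 = 1.109

1.109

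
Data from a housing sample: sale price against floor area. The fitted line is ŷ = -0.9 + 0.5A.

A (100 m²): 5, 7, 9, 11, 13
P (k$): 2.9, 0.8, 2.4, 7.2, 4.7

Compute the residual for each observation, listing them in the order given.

1.3, -1.8, -1.2, 2.6, -0.9

A=5: ŷ = -0.9 + 0.5·5 = 1.6; r = 2.9 − 1.6 = 1.3
A=7: ŷ = -0.9 + 0.5·7 = 2.6; r = 0.8 − 2.6 = -1.8
A=9: ŷ = -0.9 + 0.5·9 = 3.6; r = 2.4 − 3.6 = -1.2
A=11: ŷ = -0.9 + 0.5·11 = 4.6; r = 7.2 − 4.6 = 2.6
A=13: ŷ = -0.9 + 0.5·13 = 5.6; r = 4.7 − 5.6 = -0.9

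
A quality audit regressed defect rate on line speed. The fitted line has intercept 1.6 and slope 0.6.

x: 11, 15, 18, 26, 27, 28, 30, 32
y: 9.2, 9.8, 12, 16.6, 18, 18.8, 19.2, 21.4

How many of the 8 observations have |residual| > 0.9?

1

x=11: ŷ = 1.6 + 0.6·11 = 8.2; r = 9.2 − 8.2 = 1
x=15: ŷ = 1.6 + 0.6·15 = 10.6; r = 9.8 − 10.6 = -0.8
x=18: ŷ = 1.6 + 0.6·18 = 12.4; r = 12 − 12.4 = -0.4
x=26: ŷ = 1.6 + 0.6·26 = 17.2; r = 16.6 − 17.2 = -0.6
x=27: ŷ = 1.6 + 0.6·27 = 17.8; r = 18 − 17.8 = 0.2
x=28: ŷ = 1.6 + 0.6·28 = 18.4; r = 18.8 − 18.4 = 0.4
x=30: ŷ = 1.6 + 0.6·30 = 19.6; r = 19.2 − 19.6 = -0.4
x=32: ŷ = 1.6 + 0.6·32 = 20.8; r = 21.4 − 20.8 = 0.6
|r| > 0.9: x=11 (|r|=1) → 1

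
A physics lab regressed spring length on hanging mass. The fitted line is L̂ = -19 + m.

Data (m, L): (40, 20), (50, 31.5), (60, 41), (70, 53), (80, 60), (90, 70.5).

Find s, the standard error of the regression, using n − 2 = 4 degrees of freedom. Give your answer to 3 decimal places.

s = 1.275

m=40: L̂ = -19 + 40 = 21; r = 20 − 21 = -1
m=50: L̂ = -19 + 50 = 31; r = 31.5 − 31 = 0.5
m=60: L̂ = -19 + 60 = 41; r = 41 − 41 = 0
m=70: L̂ = -19 + 70 = 51; r = 53 − 51 = 2
m=80: L̂ = -19 + 80 = 61; r = 60 − 61 = -1
m=90: L̂ = -19 + 90 = 71; r = 70.5 − 71 = -0.5
SSE = 1 + 0.25 + 0 + 4 + 1 + 0.25 = 6.5
s = √(6.5/4) = √1.625 ≈ 1.275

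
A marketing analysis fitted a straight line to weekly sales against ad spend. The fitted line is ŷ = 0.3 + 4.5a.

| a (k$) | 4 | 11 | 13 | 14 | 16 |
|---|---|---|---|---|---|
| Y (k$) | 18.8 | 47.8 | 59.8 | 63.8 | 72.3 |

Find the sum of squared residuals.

a=4: ŷ = 0.3 + 4.5·4 = 18.3; r = 18.8 − 18.3 = 0.5
a=11: ŷ = 0.3 + 4.5·11 = 49.8; r = 47.8 − 49.8 = -2
a=13: ŷ = 0.3 + 4.5·13 = 58.8; r = 59.8 − 58.8 = 1
a=14: ŷ = 0.3 + 4.5·14 = 63.3; r = 63.8 − 63.3 = 0.5
a=16: ŷ = 0.3 + 4.5·16 = 72.3; r = 72.3 − 72.3 = 0
SSE = 0.25 + 4 + 1 + 0.25 + 0 = 5.5

SSE = 5.5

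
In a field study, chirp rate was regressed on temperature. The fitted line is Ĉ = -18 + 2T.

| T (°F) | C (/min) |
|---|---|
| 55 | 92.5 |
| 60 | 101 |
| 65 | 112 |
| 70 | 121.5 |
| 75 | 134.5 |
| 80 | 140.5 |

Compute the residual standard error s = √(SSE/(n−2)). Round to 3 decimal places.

s = 1.581

T=55: Ĉ = -18 + 2·55 = 92; e = 92.5 − 92 = 0.5
T=60: Ĉ = -18 + 2·60 = 102; e = 101 − 102 = -1
T=65: Ĉ = -18 + 2·65 = 112; e = 112 − 112 = 0
T=70: Ĉ = -18 + 2·70 = 122; e = 121.5 − 122 = -0.5
T=75: Ĉ = -18 + 2·75 = 132; e = 134.5 − 132 = 2.5
T=80: Ĉ = -18 + 2·80 = 142; e = 140.5 − 142 = -1.5
SSE = 0.25 + 1 + 0 + 0.25 + 6.25 + 2.25 = 10
s = √(10/4) = √2.5 ≈ 1.581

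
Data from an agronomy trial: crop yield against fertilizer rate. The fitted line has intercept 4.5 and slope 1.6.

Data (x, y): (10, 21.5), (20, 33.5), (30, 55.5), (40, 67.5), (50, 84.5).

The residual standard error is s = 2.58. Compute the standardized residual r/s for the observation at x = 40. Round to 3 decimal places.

ŷ = 4.5 + 1.6·40 = 68.5
r = 67.5 − 68.5 = -1
r/s = -1 / 2.58 = -0.388

-0.388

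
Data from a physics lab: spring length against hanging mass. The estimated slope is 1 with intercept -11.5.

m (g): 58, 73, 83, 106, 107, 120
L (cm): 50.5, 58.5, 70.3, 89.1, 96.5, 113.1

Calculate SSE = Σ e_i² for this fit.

SSE = 77.76

m=58: L̂ = -11.5 + 58 = 46.5; e = 50.5 − 46.5 = 4
m=73: L̂ = -11.5 + 73 = 61.5; e = 58.5 − 61.5 = -3
m=83: L̂ = -11.5 + 83 = 71.5; e = 70.3 − 71.5 = -1.2
m=106: L̂ = -11.5 + 106 = 94.5; e = 89.1 − 94.5 = -5.4
m=107: L̂ = -11.5 + 107 = 95.5; e = 96.5 − 95.5 = 1
m=120: L̂ = -11.5 + 120 = 108.5; e = 113.1 − 108.5 = 4.6
SSE = 16 + 9 + 1.44 + 29.16 + 1 + 21.16 = 77.76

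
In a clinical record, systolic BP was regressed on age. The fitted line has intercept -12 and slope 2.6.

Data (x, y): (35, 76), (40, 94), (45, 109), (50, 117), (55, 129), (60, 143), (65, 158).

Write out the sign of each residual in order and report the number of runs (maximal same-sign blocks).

x=35: ŷ = -12 + 2.6·35 = 79; r = 76 − 79 = -3
x=40: ŷ = -12 + 2.6·40 = 92; r = 94 − 92 = 2
x=45: ŷ = -12 + 2.6·45 = 105; r = 109 − 105 = 4
x=50: ŷ = -12 + 2.6·50 = 118; r = 117 − 118 = -1
x=55: ŷ = -12 + 2.6·55 = 131; r = 129 − 131 = -2
x=60: ŷ = -12 + 2.6·60 = 144; r = 143 − 144 = -1
x=65: ŷ = -12 + 2.6·65 = 157; r = 158 − 157 = 1
Signs: − + + − − − +
Runs: −×1, +×2, −×3, +×1 → 4

4 runs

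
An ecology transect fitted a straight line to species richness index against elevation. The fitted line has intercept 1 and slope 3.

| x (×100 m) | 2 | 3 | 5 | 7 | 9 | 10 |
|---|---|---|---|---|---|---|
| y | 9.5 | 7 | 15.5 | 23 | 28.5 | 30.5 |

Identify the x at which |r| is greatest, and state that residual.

x = 3, r = -3

x=2: ŷ = 1 + 3·2 = 7; r = 9.5 − 7 = 2.5
x=3: ŷ = 1 + 3·3 = 10; r = 7 − 10 = -3
x=5: ŷ = 1 + 3·5 = 16; r = 15.5 − 16 = -0.5
x=7: ŷ = 1 + 3·7 = 22; r = 23 − 22 = 1
x=9: ŷ = 1 + 3·9 = 28; r = 28.5 − 28 = 0.5
x=10: ŷ = 1 + 3·10 = 31; r = 30.5 − 31 = -0.5
Largest |r| is 3 at x = 3, residual -3.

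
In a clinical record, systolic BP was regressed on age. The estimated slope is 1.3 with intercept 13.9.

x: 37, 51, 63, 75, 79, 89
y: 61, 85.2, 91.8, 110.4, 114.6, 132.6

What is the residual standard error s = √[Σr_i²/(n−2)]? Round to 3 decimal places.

s = 3.742

x=37: ŷ = 13.9 + 1.3·37 = 62; r = 61 − 62 = -1
x=51: ŷ = 13.9 + 1.3·51 = 80.2; r = 85.2 − 80.2 = 5
x=63: ŷ = 13.9 + 1.3·63 = 95.8; r = 91.8 − 95.8 = -4
x=75: ŷ = 13.9 + 1.3·75 = 111.4; r = 110.4 − 111.4 = -1
x=79: ŷ = 13.9 + 1.3·79 = 116.6; r = 114.6 − 116.6 = -2
x=89: ŷ = 13.9 + 1.3·89 = 129.6; r = 132.6 − 129.6 = 3
SSE = 1 + 25 + 16 + 1 + 4 + 9 = 56
s = √(56/4) = √14 ≈ 3.742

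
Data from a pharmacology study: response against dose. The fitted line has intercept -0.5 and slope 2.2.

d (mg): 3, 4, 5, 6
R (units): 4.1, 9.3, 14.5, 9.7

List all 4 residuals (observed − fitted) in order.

-2, 1, 4, -3

d=3: ŷ = -0.5 + 2.2·3 = 6.1; e = 4.1 − 6.1 = -2
d=4: ŷ = -0.5 + 2.2·4 = 8.3; e = 9.3 − 8.3 = 1
d=5: ŷ = -0.5 + 2.2·5 = 10.5; e = 14.5 − 10.5 = 4
d=6: ŷ = -0.5 + 2.2·6 = 12.7; e = 9.7 − 12.7 = -3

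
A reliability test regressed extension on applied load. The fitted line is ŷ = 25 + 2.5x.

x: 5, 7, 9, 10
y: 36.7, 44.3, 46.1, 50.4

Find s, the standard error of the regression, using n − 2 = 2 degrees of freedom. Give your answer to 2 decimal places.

x=5: ŷ = 25 + 2.5·5 = 37.5; e = 36.7 − 37.5 = -0.8
x=7: ŷ = 25 + 2.5·7 = 42.5; e = 44.3 − 42.5 = 1.8
x=9: ŷ = 25 + 2.5·9 = 47.5; e = 46.1 − 47.5 = -1.4
x=10: ŷ = 25 + 2.5·10 = 50; e = 50.4 − 50 = 0.4
SSE = 0.64 + 3.24 + 1.96 + 0.16 = 6
s = √(6/2) = √3 ≈ 1.73

s = 1.73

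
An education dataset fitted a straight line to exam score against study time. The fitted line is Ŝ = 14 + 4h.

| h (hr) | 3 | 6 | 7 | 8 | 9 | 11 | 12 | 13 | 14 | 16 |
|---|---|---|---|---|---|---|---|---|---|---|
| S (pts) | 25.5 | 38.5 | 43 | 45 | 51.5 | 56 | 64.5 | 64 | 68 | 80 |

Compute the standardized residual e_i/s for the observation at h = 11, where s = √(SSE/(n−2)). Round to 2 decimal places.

-1.09

h=3: Ŝ = 14 + 4·3 = 26; e = 25.5 − 26 = -0.5
h=6: Ŝ = 14 + 4·6 = 38; e = 38.5 − 38 = 0.5
h=7: Ŝ = 14 + 4·7 = 42; e = 43 − 42 = 1
h=8: Ŝ = 14 + 4·8 = 46; e = 45 − 46 = -1
h=9: Ŝ = 14 + 4·9 = 50; e = 51.5 − 50 = 1.5
h=11: Ŝ = 14 + 4·11 = 58; e = 56 − 58 = -2
h=12: Ŝ = 14 + 4·12 = 62; e = 64.5 − 62 = 2.5
h=13: Ŝ = 14 + 4·13 = 66; e = 64 − 66 = -2
h=14: Ŝ = 14 + 4·14 = 70; e = 68 − 70 = -2
h=16: Ŝ = 14 + 4·16 = 78; e = 80 − 78 = 2
SSE = 0.25 + 0.25 + 1 + 1 + 2.25 + 4 + 6.25 + 4 + 4 + 4 = 27
s = √(27/8) = 1.83712
e/s = -2 / 1.83712 = -1.09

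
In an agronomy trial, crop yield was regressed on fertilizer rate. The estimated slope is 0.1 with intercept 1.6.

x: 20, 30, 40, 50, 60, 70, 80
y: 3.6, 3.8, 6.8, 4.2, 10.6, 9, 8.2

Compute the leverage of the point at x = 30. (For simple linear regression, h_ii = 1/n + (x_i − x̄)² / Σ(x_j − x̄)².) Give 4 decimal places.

h = 0.2857

x̄ = (20 + 30 + 40 + 50 + 60 + 70 + 80)/7 = 50
Σ(x − x̄)² = 900 + 400 + 100 + 0 + 100 + 400 + 900 = 2800
h = 1/7 + (-20)²/2800 = 0.142857 + 0.142857 = 0.2857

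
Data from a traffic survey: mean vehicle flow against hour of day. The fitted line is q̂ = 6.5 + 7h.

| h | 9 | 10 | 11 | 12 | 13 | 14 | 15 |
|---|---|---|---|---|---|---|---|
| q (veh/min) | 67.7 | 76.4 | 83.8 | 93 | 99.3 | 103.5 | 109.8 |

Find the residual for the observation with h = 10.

r = -0.1

q̂ = 6.5 + 7·10 = 76.5
r = 76.4 − 76.5 = -0.1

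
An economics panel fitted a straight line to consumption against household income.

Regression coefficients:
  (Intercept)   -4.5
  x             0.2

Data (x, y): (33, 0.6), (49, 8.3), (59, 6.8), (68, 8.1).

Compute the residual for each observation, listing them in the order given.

-1.5, 3, -0.5, -1

x=33: ŷ = -4.5 + 0.2·33 = 2.1; r = 0.6 − 2.1 = -1.5
x=49: ŷ = -4.5 + 0.2·49 = 5.3; r = 8.3 − 5.3 = 3
x=59: ŷ = -4.5 + 0.2·59 = 7.3; r = 6.8 − 7.3 = -0.5
x=68: ŷ = -4.5 + 0.2·68 = 9.1; r = 8.1 − 9.1 = -1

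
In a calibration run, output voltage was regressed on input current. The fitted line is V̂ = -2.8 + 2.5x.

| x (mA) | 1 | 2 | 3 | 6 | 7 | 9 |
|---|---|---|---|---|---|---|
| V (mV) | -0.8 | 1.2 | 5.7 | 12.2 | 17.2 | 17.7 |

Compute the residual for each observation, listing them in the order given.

x=1: V̂ = -2.8 + 2.5·1 = -0.3; e = -0.8 − (-0.3) = -0.5
x=2: V̂ = -2.8 + 2.5·2 = 2.2; e = 1.2 − 2.2 = -1
x=3: V̂ = -2.8 + 2.5·3 = 4.7; e = 5.7 − 4.7 = 1
x=6: V̂ = -2.8 + 2.5·6 = 12.2; e = 12.2 − 12.2 = 0
x=7: V̂ = -2.8 + 2.5·7 = 14.7; e = 17.2 − 14.7 = 2.5
x=9: V̂ = -2.8 + 2.5·9 = 19.7; e = 17.7 − 19.7 = -2

-0.5, -1, 1, 0, 2.5, -2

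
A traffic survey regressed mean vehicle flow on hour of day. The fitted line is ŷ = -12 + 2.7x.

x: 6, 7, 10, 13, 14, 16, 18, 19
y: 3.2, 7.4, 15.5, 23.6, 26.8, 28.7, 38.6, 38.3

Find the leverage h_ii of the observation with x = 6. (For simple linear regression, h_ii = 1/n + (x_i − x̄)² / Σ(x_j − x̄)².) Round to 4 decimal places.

x̄ = (6 + 7 + 10 + 13 + 14 + 16 + 18 + 19)/8 = 12.875
Σ(x − x̄)² = 47.2656 + 34.5156 + 8.26562 + 0.015625 + 1.26562 + 9.76562 + 26.2656 + 37.5156 = 164.875
h = 1/8 + (-6.875)²/164.875 = 0.125 + 0.286676 = 0.4117

h = 0.4117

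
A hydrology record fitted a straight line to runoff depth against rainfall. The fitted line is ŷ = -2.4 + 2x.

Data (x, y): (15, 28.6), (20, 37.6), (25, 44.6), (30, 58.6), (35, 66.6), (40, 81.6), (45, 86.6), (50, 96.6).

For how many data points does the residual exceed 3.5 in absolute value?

x=15: ŷ = -2.4 + 2·15 = 27.6; e = 28.6 − 27.6 = 1
x=20: ŷ = -2.4 + 2·20 = 37.6; e = 37.6 − 37.6 = 0
x=25: ŷ = -2.4 + 2·25 = 47.6; e = 44.6 − 47.6 = -3
x=30: ŷ = -2.4 + 2·30 = 57.6; e = 58.6 − 57.6 = 1
x=35: ŷ = -2.4 + 2·35 = 67.6; e = 66.6 − 67.6 = -1
x=40: ŷ = -2.4 + 2·40 = 77.6; e = 81.6 − 77.6 = 4
x=45: ŷ = -2.4 + 2·45 = 87.6; e = 86.6 − 87.6 = -1
x=50: ŷ = -2.4 + 2·50 = 97.6; e = 96.6 − 97.6 = -1
|e| > 3.5: x=40 (|e|=4) → 1

1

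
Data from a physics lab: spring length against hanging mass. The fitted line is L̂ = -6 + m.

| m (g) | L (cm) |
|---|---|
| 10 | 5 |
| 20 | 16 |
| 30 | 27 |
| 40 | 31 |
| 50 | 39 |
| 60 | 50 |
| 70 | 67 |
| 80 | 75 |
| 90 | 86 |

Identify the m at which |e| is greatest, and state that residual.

m = 50, e = -5

m=10: L̂ = -6 + 10 = 4; e = 5 − 4 = 1
m=20: L̂ = -6 + 20 = 14; e = 16 − 14 = 2
m=30: L̂ = -6 + 30 = 24; e = 27 − 24 = 3
m=40: L̂ = -6 + 40 = 34; e = 31 − 34 = -3
m=50: L̂ = -6 + 50 = 44; e = 39 − 44 = -5
m=60: L̂ = -6 + 60 = 54; e = 50 − 54 = -4
m=70: L̂ = -6 + 70 = 64; e = 67 − 64 = 3
m=80: L̂ = -6 + 80 = 74; e = 75 − 74 = 1
m=90: L̂ = -6 + 90 = 84; e = 86 − 84 = 2
Largest |e| is 5 at m = 50, residual -5.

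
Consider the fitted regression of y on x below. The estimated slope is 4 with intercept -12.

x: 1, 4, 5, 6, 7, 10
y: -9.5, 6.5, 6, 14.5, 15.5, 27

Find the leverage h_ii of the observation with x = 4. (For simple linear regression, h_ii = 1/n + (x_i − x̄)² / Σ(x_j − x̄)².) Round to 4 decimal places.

x̄ = (1 + 4 + 5 + 6 + 7 + 10)/6 = 5.5
Σ(x − x̄)² = 20.25 + 2.25 + 0.25 + 0.25 + 2.25 + 20.25 = 45.5
h = 1/6 + (-1.5)²/45.5 = 0.166667 + 0.0494505 = 0.2161

h = 0.2161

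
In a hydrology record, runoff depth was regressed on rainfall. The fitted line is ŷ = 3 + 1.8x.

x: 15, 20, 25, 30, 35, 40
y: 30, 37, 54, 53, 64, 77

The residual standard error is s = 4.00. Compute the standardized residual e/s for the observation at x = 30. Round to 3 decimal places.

-1.000

ŷ = 3 + 1.8·30 = 57
e = 53 − 57 = -4
e/s = -4 / 4.00 = -1.000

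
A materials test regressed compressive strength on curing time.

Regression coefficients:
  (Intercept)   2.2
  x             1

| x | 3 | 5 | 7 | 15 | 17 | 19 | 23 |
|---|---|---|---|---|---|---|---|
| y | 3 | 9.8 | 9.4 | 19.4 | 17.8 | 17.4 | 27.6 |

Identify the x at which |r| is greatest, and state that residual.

x = 19, r = -3.8

x=3: ŷ = 2.2 + 3 = 5.2; r = 3 − 5.2 = -2.2
x=5: ŷ = 2.2 + 5 = 7.2; r = 9.8 − 7.2 = 2.6
x=7: ŷ = 2.2 + 7 = 9.2; r = 9.4 − 9.2 = 0.2
x=15: ŷ = 2.2 + 15 = 17.2; r = 19.4 − 17.2 = 2.2
x=17: ŷ = 2.2 + 17 = 19.2; r = 17.8 − 19.2 = -1.4
x=19: ŷ = 2.2 + 19 = 21.2; r = 17.4 − 21.2 = -3.8
x=23: ŷ = 2.2 + 23 = 25.2; r = 27.6 − 25.2 = 2.4
Largest |r| is 3.8 at x = 19, residual -3.8.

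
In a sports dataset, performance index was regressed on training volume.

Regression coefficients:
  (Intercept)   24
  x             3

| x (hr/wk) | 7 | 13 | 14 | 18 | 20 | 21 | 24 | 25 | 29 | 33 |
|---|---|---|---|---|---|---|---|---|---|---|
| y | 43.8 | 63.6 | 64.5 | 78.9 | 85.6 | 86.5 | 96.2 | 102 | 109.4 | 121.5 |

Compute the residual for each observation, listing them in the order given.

-1.2, 0.6, -1.5, 0.9, 1.6, -0.5, 0.2, 3, -1.6, -1.5

x=7: ŷ = 24 + 3·7 = 45; r = 43.8 − 45 = -1.2
x=13: ŷ = 24 + 3·13 = 63; r = 63.6 − 63 = 0.6
x=14: ŷ = 24 + 3·14 = 66; r = 64.5 − 66 = -1.5
x=18: ŷ = 24 + 3·18 = 78; r = 78.9 − 78 = 0.9
x=20: ŷ = 24 + 3·20 = 84; r = 85.6 − 84 = 1.6
x=21: ŷ = 24 + 3·21 = 87; r = 86.5 − 87 = -0.5
x=24: ŷ = 24 + 3·24 = 96; r = 96.2 − 96 = 0.2
x=25: ŷ = 24 + 3·25 = 99; r = 102 − 99 = 3
x=29: ŷ = 24 + 3·29 = 111; r = 109.4 − 111 = -1.6
x=33: ŷ = 24 + 3·33 = 123; r = 121.5 − 123 = -1.5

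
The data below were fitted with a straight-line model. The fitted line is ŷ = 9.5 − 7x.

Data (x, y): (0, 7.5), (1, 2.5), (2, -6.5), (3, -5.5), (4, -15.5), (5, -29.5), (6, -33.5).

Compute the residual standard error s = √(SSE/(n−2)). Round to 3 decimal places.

x=0: ŷ = 9.5 − 7·0 = 9.5; r = 7.5 − 9.5 = -2
x=1: ŷ = 9.5 − 7·1 = 2.5; r = 2.5 − 2.5 = 0
x=2: ŷ = 9.5 − 7·2 = -4.5; r = -6.5 − (-4.5) = -2
x=3: ŷ = 9.5 − 7·3 = -11.5; r = -5.5 − (-11.5) = 6
x=4: ŷ = 9.5 − 7·4 = -18.5; r = -15.5 − (-18.5) = 3
x=5: ŷ = 9.5 − 7·5 = -25.5; r = -29.5 − (-25.5) = -4
x=6: ŷ = 9.5 − 7·6 = -32.5; r = -33.5 − (-32.5) = -1
SSE = 4 + 0 + 4 + 36 + 9 + 16 + 1 = 70
s = √(70/5) = √14 ≈ 3.742

s = 3.742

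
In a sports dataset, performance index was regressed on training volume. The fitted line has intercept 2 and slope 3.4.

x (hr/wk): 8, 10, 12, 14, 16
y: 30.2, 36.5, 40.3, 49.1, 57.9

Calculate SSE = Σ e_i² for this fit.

SSE = 10

x=8: ŷ = 2 + 3.4·8 = 29.2; e = 30.2 − 29.2 = 1
x=10: ŷ = 2 + 3.4·10 = 36; e = 36.5 − 36 = 0.5
x=12: ŷ = 2 + 3.4·12 = 42.8; e = 40.3 − 42.8 = -2.5
x=14: ŷ = 2 + 3.4·14 = 49.6; e = 49.1 − 49.6 = -0.5
x=16: ŷ = 2 + 3.4·16 = 56.4; e = 57.9 − 56.4 = 1.5
SSE = 1 + 0.25 + 6.25 + 0.25 + 2.25 = 10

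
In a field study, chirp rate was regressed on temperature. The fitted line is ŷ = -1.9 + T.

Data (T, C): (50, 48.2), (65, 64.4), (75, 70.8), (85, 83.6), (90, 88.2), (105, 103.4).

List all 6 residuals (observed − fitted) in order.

T=50: ŷ = -1.9 + 50 = 48.1; e = 48.2 − 48.1 = 0.1
T=65: ŷ = -1.9 + 65 = 63.1; e = 64.4 − 63.1 = 1.3
T=75: ŷ = -1.9 + 75 = 73.1; e = 70.8 − 73.1 = -2.3
T=85: ŷ = -1.9 + 85 = 83.1; e = 83.6 − 83.1 = 0.5
T=90: ŷ = -1.9 + 90 = 88.1; e = 88.2 − 88.1 = 0.1
T=105: ŷ = -1.9 + 105 = 103.1; e = 103.4 − 103.1 = 0.3

0.1, 1.3, -2.3, 0.5, 0.1, 0.3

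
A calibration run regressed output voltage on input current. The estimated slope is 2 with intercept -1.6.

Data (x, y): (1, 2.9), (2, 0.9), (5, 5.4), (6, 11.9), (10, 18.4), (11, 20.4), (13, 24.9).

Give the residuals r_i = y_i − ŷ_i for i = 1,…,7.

x=1: ŷ = -1.6 + 2·1 = 0.4; r = 2.9 − 0.4 = 2.5
x=2: ŷ = -1.6 + 2·2 = 2.4; r = 0.9 − 2.4 = -1.5
x=5: ŷ = -1.6 + 2·5 = 8.4; r = 5.4 − 8.4 = -3
x=6: ŷ = -1.6 + 2·6 = 10.4; r = 11.9 − 10.4 = 1.5
x=10: ŷ = -1.6 + 2·10 = 18.4; r = 18.4 − 18.4 = 0
x=11: ŷ = -1.6 + 2·11 = 20.4; r = 20.4 − 20.4 = 0
x=13: ŷ = -1.6 + 2·13 = 24.4; r = 24.9 − 24.4 = 0.5

2.5, -1.5, -3, 1.5, 0, 0, 0.5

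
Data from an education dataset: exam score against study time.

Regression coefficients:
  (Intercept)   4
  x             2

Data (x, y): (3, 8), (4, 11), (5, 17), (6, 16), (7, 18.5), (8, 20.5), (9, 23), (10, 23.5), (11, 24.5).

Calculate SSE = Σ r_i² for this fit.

SSE = 18

x=3: ŷ = 4 + 2·3 = 10; r = 8 − 10 = -2
x=4: ŷ = 4 + 2·4 = 12; r = 11 − 12 = -1
x=5: ŷ = 4 + 2·5 = 14; r = 17 − 14 = 3
x=6: ŷ = 4 + 2·6 = 16; r = 16 − 16 = 0
x=7: ŷ = 4 + 2·7 = 18; r = 18.5 − 18 = 0.5
x=8: ŷ = 4 + 2·8 = 20; r = 20.5 − 20 = 0.5
x=9: ŷ = 4 + 2·9 = 22; r = 23 − 22 = 1
x=10: ŷ = 4 + 2·10 = 24; r = 23.5 − 24 = -0.5
x=11: ŷ = 4 + 2·11 = 26; r = 24.5 − 26 = -1.5
SSE = 4 + 1 + 9 + 0 + 0.25 + 0.25 + 1 + 0.25 + 2.25 = 18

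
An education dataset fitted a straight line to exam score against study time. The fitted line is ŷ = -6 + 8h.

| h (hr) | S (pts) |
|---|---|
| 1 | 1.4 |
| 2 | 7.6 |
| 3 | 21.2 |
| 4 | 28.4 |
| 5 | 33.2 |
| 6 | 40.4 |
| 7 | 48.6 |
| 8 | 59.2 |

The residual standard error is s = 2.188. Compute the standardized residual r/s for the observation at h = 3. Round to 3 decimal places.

1.463

ŷ = -6 + 8·3 = 18
r = 21.2 − 18 = 3.2
r/s = 3.2 / 2.188 = 1.463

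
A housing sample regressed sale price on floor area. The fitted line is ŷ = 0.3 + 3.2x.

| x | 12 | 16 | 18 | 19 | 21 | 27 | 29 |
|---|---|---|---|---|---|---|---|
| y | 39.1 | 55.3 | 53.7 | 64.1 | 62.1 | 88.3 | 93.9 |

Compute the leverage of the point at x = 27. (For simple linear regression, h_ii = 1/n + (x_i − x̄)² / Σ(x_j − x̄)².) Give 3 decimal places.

x̄ = (12 + 16 + 18 + 19 + 21 + 27 + 29)/7 = 20.2857
Σ(x − x̄)² = 68.6531 + 18.3673 + 5.22449 + 1.65306 + 0.510204 + 45.0816 + 75.9388 = 215.429
h = 1/7 + (6.71429)²/215.429 = 0.142857 + 0.209265 = 0.352

h = 0.352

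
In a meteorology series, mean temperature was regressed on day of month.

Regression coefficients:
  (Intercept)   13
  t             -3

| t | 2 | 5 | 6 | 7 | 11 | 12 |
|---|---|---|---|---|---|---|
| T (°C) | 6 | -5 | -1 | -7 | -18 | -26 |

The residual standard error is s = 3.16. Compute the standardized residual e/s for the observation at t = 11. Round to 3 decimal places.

ŷ = 13 − 3·11 = -20
e = -18 − (-20) = 2
e/s = 2 / 3.16 = 0.633

0.633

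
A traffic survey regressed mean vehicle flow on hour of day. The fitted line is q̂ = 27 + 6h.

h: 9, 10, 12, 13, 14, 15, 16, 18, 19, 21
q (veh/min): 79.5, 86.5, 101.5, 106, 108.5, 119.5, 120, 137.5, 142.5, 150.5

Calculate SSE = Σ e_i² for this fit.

SSE = 46

h=9: q̂ = 27 + 6·9 = 81; e = 79.5 − 81 = -1.5
h=10: q̂ = 27 + 6·10 = 87; e = 86.5 − 87 = -0.5
h=12: q̂ = 27 + 6·12 = 99; e = 101.5 − 99 = 2.5
h=13: q̂ = 27 + 6·13 = 105; e = 106 − 105 = 1
h=14: q̂ = 27 + 6·14 = 111; e = 108.5 − 111 = -2.5
h=15: q̂ = 27 + 6·15 = 117; e = 119.5 − 117 = 2.5
h=16: q̂ = 27 + 6·16 = 123; e = 120 − 123 = -3
h=18: q̂ = 27 + 6·18 = 135; e = 137.5 − 135 = 2.5
h=19: q̂ = 27 + 6·19 = 141; e = 142.5 − 141 = 1.5
h=21: q̂ = 27 + 6·21 = 153; e = 150.5 − 153 = -2.5
SSE = 2.25 + 0.25 + 6.25 + 1 + 6.25 + 6.25 + 9 + 6.25 + 2.25 + 6.25 = 46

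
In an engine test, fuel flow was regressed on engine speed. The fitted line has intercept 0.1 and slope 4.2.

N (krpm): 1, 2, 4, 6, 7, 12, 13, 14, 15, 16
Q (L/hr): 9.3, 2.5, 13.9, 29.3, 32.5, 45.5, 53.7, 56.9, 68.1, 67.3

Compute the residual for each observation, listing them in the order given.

5, -6, -3, 4, 3, -5, -1, -2, 5, 0

N=1: Q̂ = 0.1 + 4.2·1 = 4.3; r = 9.3 − 4.3 = 5
N=2: Q̂ = 0.1 + 4.2·2 = 8.5; r = 2.5 − 8.5 = -6
N=4: Q̂ = 0.1 + 4.2·4 = 16.9; r = 13.9 − 16.9 = -3
N=6: Q̂ = 0.1 + 4.2·6 = 25.3; r = 29.3 − 25.3 = 4
N=7: Q̂ = 0.1 + 4.2·7 = 29.5; r = 32.5 − 29.5 = 3
N=12: Q̂ = 0.1 + 4.2·12 = 50.5; r = 45.5 − 50.5 = -5
N=13: Q̂ = 0.1 + 4.2·13 = 54.7; r = 53.7 − 54.7 = -1
N=14: Q̂ = 0.1 + 4.2·14 = 58.9; r = 56.9 − 58.9 = -2
N=15: Q̂ = 0.1 + 4.2·15 = 63.1; r = 68.1 − 63.1 = 5
N=16: Q̂ = 0.1 + 4.2·16 = 67.3; r = 67.3 − 67.3 = 0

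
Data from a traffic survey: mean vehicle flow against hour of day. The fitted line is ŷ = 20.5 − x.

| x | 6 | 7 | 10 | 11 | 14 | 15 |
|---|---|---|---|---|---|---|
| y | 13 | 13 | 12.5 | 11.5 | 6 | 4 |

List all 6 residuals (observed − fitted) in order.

x=6: ŷ = 20.5 − 6 = 14.5; r = 13 − 14.5 = -1.5
x=7: ŷ = 20.5 − 7 = 13.5; r = 13 − 13.5 = -0.5
x=10: ŷ = 20.5 − 10 = 10.5; r = 12.5 − 10.5 = 2
x=11: ŷ = 20.5 − 11 = 9.5; r = 11.5 − 9.5 = 2
x=14: ŷ = 20.5 − 14 = 6.5; r = 6 − 6.5 = -0.5
x=15: ŷ = 20.5 − 15 = 5.5; r = 4 − 5.5 = -1.5

-1.5, -0.5, 2, 2, -0.5, -1.5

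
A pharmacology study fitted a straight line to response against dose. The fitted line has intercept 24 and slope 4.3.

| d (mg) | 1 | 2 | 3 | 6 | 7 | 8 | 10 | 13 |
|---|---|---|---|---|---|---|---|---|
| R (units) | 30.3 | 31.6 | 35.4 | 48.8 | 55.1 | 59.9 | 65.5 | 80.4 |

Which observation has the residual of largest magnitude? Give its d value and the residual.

d = 1, e = 2

d=1: R̂ = 24 + 4.3·1 = 28.3; e = 30.3 − 28.3 = 2
d=2: R̂ = 24 + 4.3·2 = 32.6; e = 31.6 − 32.6 = -1
d=3: R̂ = 24 + 4.3·3 = 36.9; e = 35.4 − 36.9 = -1.5
d=6: R̂ = 24 + 4.3·6 = 49.8; e = 48.8 − 49.8 = -1
d=7: R̂ = 24 + 4.3·7 = 54.1; e = 55.1 − 54.1 = 1
d=8: R̂ = 24 + 4.3·8 = 58.4; e = 59.9 − 58.4 = 1.5
d=10: R̂ = 24 + 4.3·10 = 67; e = 65.5 − 67 = -1.5
d=13: R̂ = 24 + 4.3·13 = 79.9; e = 80.4 − 79.9 = 0.5
Largest |e| is 2 at d = 1, residual 2.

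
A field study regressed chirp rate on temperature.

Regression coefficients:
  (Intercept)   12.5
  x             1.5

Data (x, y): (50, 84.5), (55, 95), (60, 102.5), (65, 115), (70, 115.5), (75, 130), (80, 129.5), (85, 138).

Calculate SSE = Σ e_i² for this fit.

x=50: ŷ = 12.5 + 1.5·50 = 87.5; e = 84.5 − 87.5 = -3
x=55: ŷ = 12.5 + 1.5·55 = 95; e = 95 − 95 = 0
x=60: ŷ = 12.5 + 1.5·60 = 102.5; e = 102.5 − 102.5 = 0
x=65: ŷ = 12.5 + 1.5·65 = 110; e = 115 − 110 = 5
x=70: ŷ = 12.5 + 1.5·70 = 117.5; e = 115.5 − 117.5 = -2
x=75: ŷ = 12.5 + 1.5·75 = 125; e = 130 − 125 = 5
x=80: ŷ = 12.5 + 1.5·80 = 132.5; e = 129.5 − 132.5 = -3
x=85: ŷ = 12.5 + 1.5·85 = 140; e = 138 − 140 = -2
SSE = 9 + 0 + 0 + 25 + 4 + 25 + 9 + 4 = 76

SSE = 76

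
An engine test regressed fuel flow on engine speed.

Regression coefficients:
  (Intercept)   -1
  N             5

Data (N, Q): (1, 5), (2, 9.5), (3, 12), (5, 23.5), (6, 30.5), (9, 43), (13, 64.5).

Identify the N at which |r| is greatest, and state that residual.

N = 3, r = -2

N=1: ŷ = -1 + 5·1 = 4; r = 5 − 4 = 1
N=2: ŷ = -1 + 5·2 = 9; r = 9.5 − 9 = 0.5
N=3: ŷ = -1 + 5·3 = 14; r = 12 − 14 = -2
N=5: ŷ = -1 + 5·5 = 24; r = 23.5 − 24 = -0.5
N=6: ŷ = -1 + 5·6 = 29; r = 30.5 − 29 = 1.5
N=9: ŷ = -1 + 5·9 = 44; r = 43 − 44 = -1
N=13: ŷ = -1 + 5·13 = 64; r = 64.5 − 64 = 0.5
Largest |r| is 2 at N = 3, residual -2.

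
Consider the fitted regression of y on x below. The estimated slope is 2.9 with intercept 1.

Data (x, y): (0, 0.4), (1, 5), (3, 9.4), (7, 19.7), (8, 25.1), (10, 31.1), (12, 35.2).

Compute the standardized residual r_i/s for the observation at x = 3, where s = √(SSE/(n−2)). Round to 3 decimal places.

x=0: ŷ = 1 + 2.9·0 = 1; r = 0.4 − 1 = -0.6
x=1: ŷ = 1 + 2.9·1 = 3.9; r = 5 − 3.9 = 1.1
x=3: ŷ = 1 + 2.9·3 = 9.7; r = 9.4 − 9.7 = -0.3
x=7: ŷ = 1 + 2.9·7 = 21.3; r = 19.7 − 21.3 = -1.6
x=8: ŷ = 1 + 2.9·8 = 24.2; r = 25.1 − 24.2 = 0.9
x=10: ŷ = 1 + 2.9·10 = 30; r = 31.1 − 30 = 1.1
x=12: ŷ = 1 + 2.9·12 = 35.8; r = 35.2 − 35.8 = -0.6
SSE = 0.36 + 1.21 + 0.09 + 2.56 + 0.81 + 1.21 + 0.36 = 6.6
s = √(6.6/5) = 1.14891
r/s = -0.3 / 1.14891 = -0.261

-0.261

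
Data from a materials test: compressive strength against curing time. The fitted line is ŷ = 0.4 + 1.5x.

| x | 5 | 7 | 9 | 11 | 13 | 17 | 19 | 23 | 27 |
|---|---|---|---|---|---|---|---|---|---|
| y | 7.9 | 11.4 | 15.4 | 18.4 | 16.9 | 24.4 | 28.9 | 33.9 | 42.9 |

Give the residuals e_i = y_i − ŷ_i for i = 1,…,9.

x=5: ŷ = 0.4 + 1.5·5 = 7.9; e = 7.9 − 7.9 = 0
x=7: ŷ = 0.4 + 1.5·7 = 10.9; e = 11.4 − 10.9 = 0.5
x=9: ŷ = 0.4 + 1.5·9 = 13.9; e = 15.4 − 13.9 = 1.5
x=11: ŷ = 0.4 + 1.5·11 = 16.9; e = 18.4 − 16.9 = 1.5
x=13: ŷ = 0.4 + 1.5·13 = 19.9; e = 16.9 − 19.9 = -3
x=17: ŷ = 0.4 + 1.5·17 = 25.9; e = 24.4 − 25.9 = -1.5
x=19: ŷ = 0.4 + 1.5·19 = 28.9; e = 28.9 − 28.9 = 0
x=23: ŷ = 0.4 + 1.5·23 = 34.9; e = 33.9 − 34.9 = -1
x=27: ŷ = 0.4 + 1.5·27 = 40.9; e = 42.9 − 40.9 = 2

0, 0.5, 1.5, 1.5, -3, -1.5, 0, -1, 2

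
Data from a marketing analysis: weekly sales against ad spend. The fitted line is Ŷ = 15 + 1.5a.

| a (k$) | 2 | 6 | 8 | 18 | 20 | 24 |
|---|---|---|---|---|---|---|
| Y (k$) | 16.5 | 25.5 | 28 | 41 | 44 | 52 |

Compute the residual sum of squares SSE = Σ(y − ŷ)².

SSE = 8.5

a=2: Ŷ = 15 + 1.5·2 = 18; r = 16.5 − 18 = -1.5
a=6: Ŷ = 15 + 1.5·6 = 24; r = 25.5 − 24 = 1.5
a=8: Ŷ = 15 + 1.5·8 = 27; r = 28 − 27 = 1
a=18: Ŷ = 15 + 1.5·18 = 42; r = 41 − 42 = -1
a=20: Ŷ = 15 + 1.5·20 = 45; r = 44 − 45 = -1
a=24: Ŷ = 15 + 1.5·24 = 51; r = 52 − 51 = 1
SSE = 2.25 + 2.25 + 1 + 1 + 1 + 1 = 8.5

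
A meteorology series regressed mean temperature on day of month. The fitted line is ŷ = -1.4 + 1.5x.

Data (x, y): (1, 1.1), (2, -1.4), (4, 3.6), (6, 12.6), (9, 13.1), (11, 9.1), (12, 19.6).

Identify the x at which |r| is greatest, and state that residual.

x = 11, r = -6

x=1: ŷ = -1.4 + 1.5·1 = 0.1; r = 1.1 − 0.1 = 1
x=2: ŷ = -1.4 + 1.5·2 = 1.6; r = -1.4 − 1.6 = -3
x=4: ŷ = -1.4 + 1.5·4 = 4.6; r = 3.6 − 4.6 = -1
x=6: ŷ = -1.4 + 1.5·6 = 7.6; r = 12.6 − 7.6 = 5
x=9: ŷ = -1.4 + 1.5·9 = 12.1; r = 13.1 − 12.1 = 1
x=11: ŷ = -1.4 + 1.5·11 = 15.1; r = 9.1 − 15.1 = -6
x=12: ŷ = -1.4 + 1.5·12 = 16.6; r = 19.6 − 16.6 = 3
Largest |r| is 6 at x = 11, residual -6.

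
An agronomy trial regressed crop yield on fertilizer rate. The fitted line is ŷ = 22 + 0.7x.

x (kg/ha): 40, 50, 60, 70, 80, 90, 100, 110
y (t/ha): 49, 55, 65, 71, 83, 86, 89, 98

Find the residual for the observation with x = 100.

ŷ = 22 + 0.7·100 = 92
e = 89 − 92 = -3

e = -3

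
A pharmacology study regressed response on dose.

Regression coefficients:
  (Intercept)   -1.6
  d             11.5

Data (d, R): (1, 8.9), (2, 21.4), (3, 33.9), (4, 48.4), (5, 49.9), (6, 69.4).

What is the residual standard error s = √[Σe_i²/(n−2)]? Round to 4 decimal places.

d=1: R̂ = -1.6 + 11.5·1 = 9.9; e = 8.9 − 9.9 = -1
d=2: R̂ = -1.6 + 11.5·2 = 21.4; e = 21.4 − 21.4 = 0
d=3: R̂ = -1.6 + 11.5·3 = 32.9; e = 33.9 − 32.9 = 1
d=4: R̂ = -1.6 + 11.5·4 = 44.4; e = 48.4 − 44.4 = 4
d=5: R̂ = -1.6 + 11.5·5 = 55.9; e = 49.9 − 55.9 = -6
d=6: R̂ = -1.6 + 11.5·6 = 67.4; e = 69.4 − 67.4 = 2
SSE = 1 + 0 + 1 + 16 + 36 + 4 = 58
s = √(58/4) = √14.5 ≈ 3.8079

s = 3.8079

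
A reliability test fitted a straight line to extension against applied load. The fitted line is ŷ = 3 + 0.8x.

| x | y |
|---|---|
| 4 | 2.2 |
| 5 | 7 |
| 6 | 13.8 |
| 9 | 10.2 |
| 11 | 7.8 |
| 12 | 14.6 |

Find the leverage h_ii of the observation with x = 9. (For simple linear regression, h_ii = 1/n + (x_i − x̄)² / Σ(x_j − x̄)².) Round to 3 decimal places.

x̄ = (4 + 5 + 6 + 9 + 11 + 12)/6 = 7.83333
Σ(x − x̄)² = 14.6944 + 8.02778 + 3.36111 + 1.36111 + 10.0278 + 17.3611 = 54.8333
h = 1/6 + (1.16667)²/54.8333 = 0.166667 + 0.0248227 = 0.191

h = 0.191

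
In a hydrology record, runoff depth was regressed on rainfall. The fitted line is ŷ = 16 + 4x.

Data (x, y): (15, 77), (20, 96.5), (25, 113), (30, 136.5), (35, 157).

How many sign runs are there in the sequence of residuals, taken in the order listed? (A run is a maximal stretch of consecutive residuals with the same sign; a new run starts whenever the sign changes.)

x=15: ŷ = 16 + 4·15 = 76; e = 77 − 76 = 1
x=20: ŷ = 16 + 4·20 = 96; e = 96.5 − 96 = 0.5
x=25: ŷ = 16 + 4·25 = 116; e = 113 − 116 = -3
x=30: ŷ = 16 + 4·30 = 136; e = 136.5 − 136 = 0.5
x=35: ŷ = 16 + 4·35 = 156; e = 157 − 156 = 1
Signs: + + − + +
Runs: +×2, −×1, +×2 → 3

3 runs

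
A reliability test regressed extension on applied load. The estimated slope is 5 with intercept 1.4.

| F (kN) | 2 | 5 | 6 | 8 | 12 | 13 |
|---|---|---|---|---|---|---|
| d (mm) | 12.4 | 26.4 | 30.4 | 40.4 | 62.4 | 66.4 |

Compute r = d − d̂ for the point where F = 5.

r = 0

d̂ = 1.4 + 5·5 = 26.4
r = 26.4 − 26.4 = 0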